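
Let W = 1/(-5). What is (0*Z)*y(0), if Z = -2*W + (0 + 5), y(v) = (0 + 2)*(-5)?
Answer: 0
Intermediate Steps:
y(v) = -10 (y(v) = 2*(-5) = -10)
W = -⅕ ≈ -0.20000
Z = 27/5 (Z = -2*(-⅕) + (0 + 5) = ⅖ + 5 = 27/5 ≈ 5.4000)
(0*Z)*y(0) = (0*(27/5))*(-10) = 0*(-10) = 0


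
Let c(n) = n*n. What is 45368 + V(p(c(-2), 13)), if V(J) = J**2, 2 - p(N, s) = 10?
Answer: 45432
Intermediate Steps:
c(n) = n**2
p(N, s) = -8 (p(N, s) = 2 - 1*10 = 2 - 10 = -8)
45368 + V(p(c(-2), 13)) = 45368 + (-8)**2 = 45368 + 64 = 45432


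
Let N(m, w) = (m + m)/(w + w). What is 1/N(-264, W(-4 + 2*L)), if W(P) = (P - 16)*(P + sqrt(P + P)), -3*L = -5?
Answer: -25/594 + 25*I*sqrt(3)/594 ≈ -0.042088 + 0.072898*I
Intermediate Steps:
L = 5/3 (L = -1/3*(-5) = 5/3 ≈ 1.6667)
W(P) = (-16 + P)*(P + sqrt(2)*sqrt(P)) (W(P) = (-16 + P)*(P + sqrt(2*P)) = (-16 + P)*(P + sqrt(2)*sqrt(P)))
N(m, w) = m/w (N(m, w) = (2*m)/((2*w)) = (2*m)*(1/(2*w)) = m/w)
1/N(-264, W(-4 + 2*L)) = 1/(-264/((-4 + 2*(5/3))**2 - 16*(-4 + 2*(5/3)) + sqrt(2)*(-4 + 2*(5/3))**(3/2) - 16*sqrt(2)*sqrt(-4 + 2*(5/3)))) = 1/(-264/((-4 + 10/3)**2 - 16*(-4 + 10/3) + sqrt(2)*(-4 + 10/3)**(3/2) - 16*sqrt(2)*sqrt(-4 + 10/3))) = 1/(-264/((-2/3)**2 - 16*(-2/3) + sqrt(2)*(-2/3)**(3/2) - 16*sqrt(2)*sqrt(-2/3))) = 1/(-264/(4/9 + 32/3 + sqrt(2)*(-2*I*sqrt(6)/9) - 16*sqrt(2)*I*sqrt(6)/3)) = 1/(-264/(4/9 + 32/3 - 4*I*sqrt(3)/9 - 32*I*sqrt(3)/3)) = 1/(-264/(100/9 - 100*I*sqrt(3)/9)) = -25/594 + 25*I*sqrt(3)/594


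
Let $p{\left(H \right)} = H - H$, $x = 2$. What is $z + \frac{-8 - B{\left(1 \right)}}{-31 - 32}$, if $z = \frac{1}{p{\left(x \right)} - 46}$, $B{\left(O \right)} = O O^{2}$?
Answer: $\frac{39}{322} \approx 0.12112$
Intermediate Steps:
$B{\left(O \right)} = O^{3}$
$p{\left(H \right)} = 0$
$z = - \frac{1}{46}$ ($z = \frac{1}{0 - 46} = \frac{1}{-46} = - \frac{1}{46} \approx -0.021739$)
$z + \frac{-8 - B{\left(1 \right)}}{-31 - 32} = - \frac{1}{46} + \frac{-8 - 1^{3}}{-31 - 32} = - \frac{1}{46} + \frac{-8 - 1}{-63} = - \frac{1}{46} + \left(-8 - 1\right) \left(- \frac{1}{63}\right) = - \frac{1}{46} - - \frac{1}{7} = - \frac{1}{46} + \frac{1}{7} = \frac{39}{322}$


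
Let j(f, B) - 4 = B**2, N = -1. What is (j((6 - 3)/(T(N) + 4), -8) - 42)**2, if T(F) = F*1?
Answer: 676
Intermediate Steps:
T(F) = F
j(f, B) = 4 + B**2
(j((6 - 3)/(T(N) + 4), -8) - 42)**2 = ((4 + (-8)**2) - 42)**2 = ((4 + 64) - 42)**2 = (68 - 42)**2 = 26**2 = 676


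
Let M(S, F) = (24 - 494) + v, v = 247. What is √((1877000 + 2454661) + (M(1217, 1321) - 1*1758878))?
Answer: 36*√1985 ≈ 1603.9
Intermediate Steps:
M(S, F) = -223 (M(S, F) = (24 - 494) + 247 = -470 + 247 = -223)
√((1877000 + 2454661) + (M(1217, 1321) - 1*1758878)) = √((1877000 + 2454661) + (-223 - 1*1758878)) = √(4331661 + (-223 - 1758878)) = √(4331661 - 1759101) = √2572560 = 36*√1985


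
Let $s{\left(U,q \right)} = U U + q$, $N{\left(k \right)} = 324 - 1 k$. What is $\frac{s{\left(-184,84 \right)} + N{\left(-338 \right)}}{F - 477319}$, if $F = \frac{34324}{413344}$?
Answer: $- \frac{1191877424}{16441409201} \approx -0.072492$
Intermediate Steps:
$N{\left(k \right)} = 324 - k$
$F = \frac{8581}{103336}$ ($F = 34324 \cdot \frac{1}{413344} = \frac{8581}{103336} \approx 0.08304$)
$s{\left(U,q \right)} = q + U^{2}$ ($s{\left(U,q \right)} = U^{2} + q = q + U^{2}$)
$\frac{s{\left(-184,84 \right)} + N{\left(-338 \right)}}{F - 477319} = \frac{\left(84 + \left(-184\right)^{2}\right) + \left(324 - -338\right)}{\frac{8581}{103336} - 477319} = \frac{\left(84 + 33856\right) + \left(324 + 338\right)}{- \frac{49324227603}{103336}} = \left(33940 + 662\right) \left(- \frac{103336}{49324227603}\right) = 34602 \left(- \frac{103336}{49324227603}\right) = - \frac{1191877424}{16441409201}$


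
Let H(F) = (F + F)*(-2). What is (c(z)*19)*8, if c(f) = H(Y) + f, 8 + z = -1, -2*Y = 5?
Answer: 152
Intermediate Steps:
Y = -5/2 (Y = -½*5 = -5/2 ≈ -2.5000)
H(F) = -4*F (H(F) = (2*F)*(-2) = -4*F)
z = -9 (z = -8 - 1 = -9)
c(f) = 10 + f (c(f) = -4*(-5/2) + f = 10 + f)
(c(z)*19)*8 = ((10 - 9)*19)*8 = (1*19)*8 = 19*8 = 152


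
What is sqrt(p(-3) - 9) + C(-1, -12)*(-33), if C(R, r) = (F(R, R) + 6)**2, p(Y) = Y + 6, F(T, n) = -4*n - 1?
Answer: -2673 + I*sqrt(6) ≈ -2673.0 + 2.4495*I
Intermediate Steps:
F(T, n) = -1 - 4*n
p(Y) = 6 + Y
C(R, r) = (5 - 4*R)**2 (C(R, r) = ((-1 - 4*R) + 6)**2 = (5 - 4*R)**2)
sqrt(p(-3) - 9) + C(-1, -12)*(-33) = sqrt((6 - 3) - 9) + (-5 + 4*(-1))**2*(-33) = sqrt(3 - 9) + (-5 - 4)**2*(-33) = sqrt(-6) + (-9)**2*(-33) = I*sqrt(6) + 81*(-33) = I*sqrt(6) - 2673 = -2673 + I*sqrt(6)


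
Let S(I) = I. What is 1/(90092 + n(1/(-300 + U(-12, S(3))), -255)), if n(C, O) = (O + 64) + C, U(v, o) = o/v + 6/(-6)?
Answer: 1205/108330701 ≈ 1.1123e-5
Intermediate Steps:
U(v, o) = -1 + o/v (U(v, o) = o/v + 6*(-⅙) = o/v - 1 = -1 + o/v)
n(C, O) = 64 + C + O (n(C, O) = (64 + O) + C = 64 + C + O)
1/(90092 + n(1/(-300 + U(-12, S(3))), -255)) = 1/(90092 + (64 + 1/(-300 + (3 - 1*(-12))/(-12)) - 255)) = 1/(90092 + (64 + 1/(-300 - (3 + 12)/12) - 255)) = 1/(90092 + (64 + 1/(-300 - 1/12*15) - 255)) = 1/(90092 + (64 + 1/(-300 - 5/4) - 255)) = 1/(90092 + (64 + 1/(-1205/4) - 255)) = 1/(90092 + (64 - 4/1205 - 255)) = 1/(90092 - 230159/1205) = 1/(108330701/1205) = 1205/108330701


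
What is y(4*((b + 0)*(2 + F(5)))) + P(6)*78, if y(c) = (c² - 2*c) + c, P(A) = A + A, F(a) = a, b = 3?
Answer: 7908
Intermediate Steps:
P(A) = 2*A
y(c) = c² - c
y(4*((b + 0)*(2 + F(5)))) + P(6)*78 = (4*((3 + 0)*(2 + 5)))*(-1 + 4*((3 + 0)*(2 + 5))) + (2*6)*78 = (4*(3*7))*(-1 + 4*(3*7)) + 12*78 = (4*21)*(-1 + 4*21) + 936 = 84*(-1 + 84) + 936 = 84*83 + 936 = 6972 + 936 = 7908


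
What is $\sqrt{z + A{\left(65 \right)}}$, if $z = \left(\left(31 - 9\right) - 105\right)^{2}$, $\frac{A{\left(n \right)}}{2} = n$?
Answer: $\sqrt{7019} \approx 83.779$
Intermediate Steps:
$A{\left(n \right)} = 2 n$
$z = 6889$ ($z = \left(22 - 105\right)^{2} = \left(-83\right)^{2} = 6889$)
$\sqrt{z + A{\left(65 \right)}} = \sqrt{6889 + 2 \cdot 65} = \sqrt{6889 + 130} = \sqrt{7019}$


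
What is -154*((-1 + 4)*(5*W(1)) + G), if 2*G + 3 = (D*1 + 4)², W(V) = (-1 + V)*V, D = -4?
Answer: 231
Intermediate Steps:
W(V) = V*(-1 + V)
G = -3/2 (G = -3/2 + (-4*1 + 4)²/2 = -3/2 + (-4 + 4)²/2 = -3/2 + (½)*0² = -3/2 + (½)*0 = -3/2 + 0 = -3/2 ≈ -1.5000)
-154*((-1 + 4)*(5*W(1)) + G) = -154*((-1 + 4)*(5*(1*(-1 + 1))) - 3/2) = -154*(3*(5*(1*0)) - 3/2) = -154*(3*(5*0) - 3/2) = -154*(3*0 - 3/2) = -154*(0 - 3/2) = -154*(-3/2) = 231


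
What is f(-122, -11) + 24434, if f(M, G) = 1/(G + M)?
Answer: 3249721/133 ≈ 24434.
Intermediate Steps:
f(-122, -11) + 24434 = 1/(-11 - 122) + 24434 = 1/(-133) + 24434 = -1/133 + 24434 = 3249721/133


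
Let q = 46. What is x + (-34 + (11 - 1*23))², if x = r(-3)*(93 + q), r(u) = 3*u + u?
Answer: 448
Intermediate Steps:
r(u) = 4*u
x = -1668 (x = (4*(-3))*(93 + 46) = -12*139 = -1668)
x + (-34 + (11 - 1*23))² = -1668 + (-34 + (11 - 1*23))² = -1668 + (-34 + (11 - 23))² = -1668 + (-34 - 12)² = -1668 + (-46)² = -1668 + 2116 = 448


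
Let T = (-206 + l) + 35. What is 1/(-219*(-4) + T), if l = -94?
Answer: 1/611 ≈ 0.0016367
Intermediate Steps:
T = -265 (T = (-206 - 94) + 35 = -300 + 35 = -265)
1/(-219*(-4) + T) = 1/(-219*(-4) - 265) = 1/(876 - 265) = 1/611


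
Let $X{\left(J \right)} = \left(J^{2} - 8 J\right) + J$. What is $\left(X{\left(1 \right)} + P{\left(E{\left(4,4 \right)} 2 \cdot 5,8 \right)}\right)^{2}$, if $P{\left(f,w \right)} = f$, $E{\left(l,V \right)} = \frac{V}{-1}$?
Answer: $2116$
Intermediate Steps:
$E{\left(l,V \right)} = - V$ ($E{\left(l,V \right)} = V \left(-1\right) = - V$)
$X{\left(J \right)} = J^{2} - 7 J$
$\left(X{\left(1 \right)} + P{\left(E{\left(4,4 \right)} 2 \cdot 5,8 \right)}\right)^{2} = \left(1 \left(-7 + 1\right) + \left(-1\right) 4 \cdot 2 \cdot 5\right)^{2} = \left(1 \left(-6\right) + \left(-4\right) 2 \cdot 5\right)^{2} = \left(-6 - 40\right)^{2} = \left(-46\right)^{2} = 2116$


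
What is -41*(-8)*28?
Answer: 9184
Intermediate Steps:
-41*(-8)*28 = 328*28 = 9184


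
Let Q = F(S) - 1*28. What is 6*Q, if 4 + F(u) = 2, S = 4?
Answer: -180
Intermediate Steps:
F(u) = -2 (F(u) = -4 + 2 = -2)
Q = -30 (Q = -2 - 1*28 = -2 - 28 = -30)
6*Q = 6*(-30) = -180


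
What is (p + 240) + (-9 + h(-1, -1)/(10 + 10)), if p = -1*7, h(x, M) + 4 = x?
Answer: 895/4 ≈ 223.75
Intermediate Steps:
h(x, M) = -4 + x
p = -7
(p + 240) + (-9 + h(-1, -1)/(10 + 10)) = (-7 + 240) + (-9 + (-4 - 1)/(10 + 10)) = 233 + (-9 - 5/20) = 233 + (-9 + (1/20)*(-5)) = 233 + (-9 - ¼) = 233 - 37/4 = 895/4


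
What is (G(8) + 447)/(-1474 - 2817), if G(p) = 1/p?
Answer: -511/4904 ≈ -0.10420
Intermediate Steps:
G(p) = 1/p
(G(8) + 447)/(-1474 - 2817) = (1/8 + 447)/(-1474 - 2817) = (⅛ + 447)/(-4291) = (3577/8)*(-1/4291) = -511/4904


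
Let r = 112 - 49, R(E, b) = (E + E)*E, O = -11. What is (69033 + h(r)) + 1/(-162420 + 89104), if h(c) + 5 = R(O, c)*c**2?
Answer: 75480728215/73316 ≈ 1.0295e+6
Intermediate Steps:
R(E, b) = 2*E**2 (R(E, b) = (2*E)*E = 2*E**2)
r = 63
h(c) = -5 + 242*c**2 (h(c) = -5 + (2*(-11)**2)*c**2 = -5 + (2*121)*c**2 = -5 + 242*c**2)
(69033 + h(r)) + 1/(-162420 + 89104) = (69033 + (-5 + 242*63**2)) + 1/(-162420 + 89104) = (69033 + (-5 + 242*3969)) + 1/(-73316) = (69033 + (-5 + 960498)) - 1/73316 = (69033 + 960493) - 1/73316 = 1029526 - 1/73316 = 75480728215/73316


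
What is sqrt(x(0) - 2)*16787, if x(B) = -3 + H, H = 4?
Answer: 16787*I ≈ 16787.0*I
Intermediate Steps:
x(B) = 1 (x(B) = -3 + 4 = 1)
sqrt(x(0) - 2)*16787 = sqrt(1 - 2)*16787 = sqrt(-1)*16787 = I*16787 = 16787*I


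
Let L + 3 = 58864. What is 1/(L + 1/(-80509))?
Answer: 80509/4738840248 ≈ 1.6989e-5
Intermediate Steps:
L = 58861 (L = -3 + 58864 = 58861)
1/(L + 1/(-80509)) = 1/(58861 + 1/(-80509)) = 1/(58861 - 1/80509) = 1/(4738840248/80509) = 80509/4738840248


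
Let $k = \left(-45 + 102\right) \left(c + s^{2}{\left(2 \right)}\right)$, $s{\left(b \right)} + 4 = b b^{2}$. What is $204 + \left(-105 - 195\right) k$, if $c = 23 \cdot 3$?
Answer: $-1453296$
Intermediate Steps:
$s{\left(b \right)} = -4 + b^{3}$ ($s{\left(b \right)} = -4 + b b^{2} = -4 + b^{3}$)
$c = 69$
$k = 4845$ ($k = \left(-45 + 102\right) \left(69 + \left(-4 + 2^{3}\right)^{2}\right) = 57 \left(69 + \left(-4 + 8\right)^{2}\right) = 57 \left(69 + 4^{2}\right) = 57 \left(69 + 16\right) = 57 \cdot 85 = 4845$)
$204 + \left(-105 - 195\right) k = 204 + \left(-105 - 195\right) 4845 = 204 - 1453500 = -1453296$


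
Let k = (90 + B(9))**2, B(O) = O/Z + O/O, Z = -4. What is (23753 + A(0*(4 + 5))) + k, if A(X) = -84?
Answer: 504729/16 ≈ 31546.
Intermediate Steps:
B(O) = 1 - O/4 (B(O) = O/(-4) + O/O = O*(-1/4) + 1 = -O/4 + 1 = 1 - O/4)
k = 126025/16 (k = (90 + (1 - 1/4*9))**2 = (90 + (1 - 9/4))**2 = (90 - 5/4)**2 = (355/4)**2 = 126025/16 ≈ 7876.6)
(23753 + A(0*(4 + 5))) + k = (23753 - 84) + 126025/16 = 23669 + 126025/16 = 504729/16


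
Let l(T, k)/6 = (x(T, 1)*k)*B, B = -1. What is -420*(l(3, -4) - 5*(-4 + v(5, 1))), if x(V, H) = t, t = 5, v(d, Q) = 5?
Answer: -48300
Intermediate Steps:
x(V, H) = 5
l(T, k) = -30*k (l(T, k) = 6*((5*k)*(-1)) = 6*(-5*k) = -30*k)
-420*(l(3, -4) - 5*(-4 + v(5, 1))) = -420*(-30*(-4) - 5*(-4 + 5)) = -420*(120 - 5*1) = -420*(120 - 5) = -420*115 = -48300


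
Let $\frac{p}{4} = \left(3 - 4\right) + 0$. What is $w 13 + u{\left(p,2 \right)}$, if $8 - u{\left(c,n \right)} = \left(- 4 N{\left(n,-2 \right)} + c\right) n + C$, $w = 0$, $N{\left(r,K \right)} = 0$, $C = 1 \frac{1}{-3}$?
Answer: $\frac{49}{3} \approx 16.333$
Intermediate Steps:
$C = - \frac{1}{3}$ ($C = 1 \left(- \frac{1}{3}\right) = - \frac{1}{3} \approx -0.33333$)
$p = -4$ ($p = 4 \left(\left(3 - 4\right) + 0\right) = 4 \left(-1 + 0\right) = 4 \left(-1\right) = -4$)
$u{\left(c,n \right)} = \frac{25}{3} - c n$ ($u{\left(c,n \right)} = 8 - \left(\left(\left(-4\right) 0 + c\right) n - \frac{1}{3}\right) = 8 - \left(\left(0 + c\right) n - \frac{1}{3}\right) = 8 - \left(c n - \frac{1}{3}\right) = 8 - \left(- \frac{1}{3} + c n\right) = \frac{25}{3} - c n$)
$w 13 + u{\left(p,2 \right)} = 0 \cdot 13 + \left(\frac{25}{3} - \left(-4\right) 2\right) = 0 + \left(\frac{25}{3} + 8\right) = 0 + \frac{49}{3} = \frac{49}{3}$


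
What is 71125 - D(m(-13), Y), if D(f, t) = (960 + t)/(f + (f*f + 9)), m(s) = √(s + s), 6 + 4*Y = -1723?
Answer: 89653387/1260 + 2111*I*√26/1260 ≈ 71154.0 + 8.5429*I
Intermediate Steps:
Y = -1729/4 (Y = -3/2 + (¼)*(-1723) = -3/2 - 1723/4 = -1729/4 ≈ -432.25)
m(s) = √2*√s (m(s) = √(2*s) = √2*√s)
D(f, t) = (960 + t)/(9 + f + f²) (D(f, t) = (960 + t)/(f + (f² + 9)) = (960 + t)/(f + (9 + f²)) = (960 + t)/(9 + f + f²))
71125 - D(m(-13), Y) = 71125 - (960 - 1729/4)/(9 + √2*√(-13) + (√2*√(-13))²) = 71125 - 2111/((9 + √2*(I*√13) + (√2*(I*√13))²)*4) = 71125 - 2111/((9 + I*√26 + (I*√26)²)*4) = 71125 - 2111/((9 + I*√26 - 26)*4) = 71125 - 2111/((-17 + I*√26)*4) = 71125 - 2111/(4*(-17 + I*√26))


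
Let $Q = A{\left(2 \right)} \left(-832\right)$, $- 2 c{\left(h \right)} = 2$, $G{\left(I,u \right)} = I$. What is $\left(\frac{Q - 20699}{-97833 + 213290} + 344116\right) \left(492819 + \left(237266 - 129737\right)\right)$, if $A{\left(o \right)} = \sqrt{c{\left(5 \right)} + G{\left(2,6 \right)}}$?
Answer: $\frac{23852173930259388}{115457} \approx 2.0659 \cdot 10^{11}$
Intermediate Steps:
$c{\left(h \right)} = -1$ ($c{\left(h \right)} = \left(- \frac{1}{2}\right) 2 = -1$)
$A{\left(o \right)} = 1$ ($A{\left(o \right)} = \sqrt{-1 + 2} = \sqrt{1} = 1$)
$Q = -832$ ($Q = 1 \left(-832\right) = -832$)
$\left(\frac{Q - 20699}{-97833 + 213290} + 344116\right) \left(492819 + \left(237266 - 129737\right)\right) = \left(\frac{-832 - 20699}{-97833 + 213290} + 344116\right) \left(492819 + \left(237266 - 129737\right)\right) = \left(- \frac{21531}{115457} + 344116\right) \left(492819 + 107529\right) = \left(\left(-21531\right) \frac{1}{115457} + 344116\right) 600348 = \left(- \frac{21531}{115457} + 344116\right) 600348 = \frac{39730579481}{115457} \cdot 600348 = \frac{23852173930259388}{115457}$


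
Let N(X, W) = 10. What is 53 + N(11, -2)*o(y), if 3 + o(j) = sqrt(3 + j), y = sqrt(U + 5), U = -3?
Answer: 23 + 10*sqrt(3 + sqrt(2)) ≈ 44.010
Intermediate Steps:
y = sqrt(2) (y = sqrt(-3 + 5) = sqrt(2) ≈ 1.4142)
o(j) = -3 + sqrt(3 + j)
53 + N(11, -2)*o(y) = 53 + 10*(-3 + sqrt(3 + sqrt(2))) = 53 + (-30 + 10*sqrt(3 + sqrt(2))) = 23 + 10*sqrt(3 + sqrt(2))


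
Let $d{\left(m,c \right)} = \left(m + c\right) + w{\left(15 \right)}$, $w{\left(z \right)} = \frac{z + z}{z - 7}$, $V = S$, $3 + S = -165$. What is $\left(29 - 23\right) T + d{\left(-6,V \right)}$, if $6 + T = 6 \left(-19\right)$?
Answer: $- \frac{3561}{4} \approx -890.25$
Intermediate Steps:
$T = -120$ ($T = -6 + 6 \left(-19\right) = -6 - 114 = -120$)
$S = -168$ ($S = -3 - 165 = -168$)
$V = -168$
$w{\left(z \right)} = \frac{2 z}{-7 + z}$
$d{\left(m,c \right)} = \frac{15}{4} + c + m$ ($d{\left(m,c \right)} = \left(m + c\right) + 2 \cdot 15 \frac{1}{-7 + 15} = \left(c + m\right) + 2 \cdot 15 \cdot \frac{1}{8} = \left(c + m\right) + \frac{15}{4} = \frac{15}{4} + c + m$)
$\left(29 - 23\right) T + d{\left(-6,V \right)} = \left(29 - 23\right) \left(-120\right) - \frac{681}{4} = 6 \left(-120\right) - \frac{681}{4} = -720 - \frac{681}{4} = - \frac{3561}{4}$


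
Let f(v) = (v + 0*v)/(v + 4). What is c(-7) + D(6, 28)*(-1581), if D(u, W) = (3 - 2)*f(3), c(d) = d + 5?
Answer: -4757/7 ≈ -679.57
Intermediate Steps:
c(d) = 5 + d
f(v) = v/(4 + v) (f(v) = (v + 0)/(4 + v) = v/(4 + v))
D(u, W) = 3/7 (D(u, W) = (3 - 2)*(3/(4 + 3)) = 1*(3/7) = 3/7)
c(-7) + D(6, 28)*(-1581) = (5 - 7) + (3/7)*(-1581) = -2 - 4743/7 = -4757/7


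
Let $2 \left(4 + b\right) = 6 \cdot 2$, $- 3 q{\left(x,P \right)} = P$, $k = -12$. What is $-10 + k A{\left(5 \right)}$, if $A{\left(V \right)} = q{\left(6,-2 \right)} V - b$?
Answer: $-26$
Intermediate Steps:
$q{\left(x,P \right)} = - \frac{P}{3}$
$b = 2$ ($b = -4 + \frac{6 \cdot 2}{2} = -4 + \frac{1}{2} \cdot 12 = -4 + 6 = 2$)
$A{\left(V \right)} = -2 + \frac{2 V}{3}$ ($A{\left(V \right)} = \left(- \frac{1}{3}\right) \left(-2\right) V - 2 = \frac{2 V}{3} - 2 = -2 + \frac{2 V}{3}$)
$-10 + k A{\left(5 \right)} = -10 - 12 \left(-2 + \frac{2}{3} \cdot 5\right) = -10 - 12 \left(-2 + \frac{10}{3}\right) = -10 - 16 = -26$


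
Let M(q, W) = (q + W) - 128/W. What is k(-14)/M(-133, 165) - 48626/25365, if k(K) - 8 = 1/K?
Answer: -3042736153/1829526720 ≈ -1.6631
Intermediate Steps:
k(K) = 8 + 1/K
M(q, W) = W + q - 128/W (M(q, W) = (W + q) - 128/W = W + q - 128/W)
k(-14)/M(-133, 165) - 48626/25365 = (8 + 1/(-14))/(165 - 133 - 128/165) - 48626/25365 = (8 - 1/14)/(165 - 133 - 128*1/165) - 48626*1/25365 = 111/(14*(165 - 133 - 128/165)) - 48626/25365 = 111/(14*(5152/165)) - 48626/25365 = (111/14)*(165/5152) - 48626/25365 = 18315/72128 - 48626/25365 = -3042736153/1829526720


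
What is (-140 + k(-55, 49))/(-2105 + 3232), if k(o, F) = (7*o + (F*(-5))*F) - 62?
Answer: -12592/1127 ≈ -11.173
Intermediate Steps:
k(o, F) = -62 - 5*F² + 7*o (k(o, F) = (7*o + (-5*F)*F) - 62 = (7*o - 5*F²) - 62 = (-5*F² + 7*o) - 62 = -62 - 5*F² + 7*o)
(-140 + k(-55, 49))/(-2105 + 3232) = (-140 + (-62 - 5*49² + 7*(-55)))/(-2105 + 3232) = (-140 + (-62 - 5*2401 - 385))/1127 = (-140 + (-62 - 12005 - 385))*(1/1127) = (-140 - 12452)*(1/1127) = -12592*1/1127 = -12592/1127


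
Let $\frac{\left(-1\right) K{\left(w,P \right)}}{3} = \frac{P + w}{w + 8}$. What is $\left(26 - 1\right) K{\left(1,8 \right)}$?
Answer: $-75$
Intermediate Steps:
$K{\left(w,P \right)} = - \frac{3 \left(P + w\right)}{8 + w}$ ($K{\left(w,P \right)} = - 3 \frac{P + w}{w + 8} = - 3 \frac{P + w}{8 + w} = - \frac{3 \left(P + w\right)}{8 + w}$)
$\left(26 - 1\right) K{\left(1,8 \right)} = \left(26 - 1\right) \frac{3 \left(\left(-1\right) 8 - 1\right)}{8 + 1} = 25 \frac{3 \left(-8 - 1\right)}{9} = 25 \cdot 3 \cdot \frac{1}{9} \left(-9\right) = 25 \left(-3\right) = -75$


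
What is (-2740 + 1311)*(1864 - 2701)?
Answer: 1196073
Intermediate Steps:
(-2740 + 1311)*(1864 - 2701) = -1429*(-837) = 1196073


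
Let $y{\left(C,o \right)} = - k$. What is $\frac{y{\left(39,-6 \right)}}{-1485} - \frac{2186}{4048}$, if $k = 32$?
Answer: $- \frac{141667}{273240} \approx -0.51847$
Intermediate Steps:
$y{\left(C,o \right)} = -32$ ($y{\left(C,o \right)} = \left(-1\right) 32 = -32$)
$\frac{y{\left(39,-6 \right)}}{-1485} - \frac{2186}{4048} = - \frac{32}{-1485} - \frac{2186}{4048} = \left(-32\right) \left(- \frac{1}{1485}\right) - \frac{1093}{2024} = \frac{32}{1485} - \frac{1093}{2024} = - \frac{141667}{273240}$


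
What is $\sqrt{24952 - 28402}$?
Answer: $5 i \sqrt{138} \approx 58.737 i$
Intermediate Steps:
$\sqrt{24952 - 28402} = \sqrt{-3450} = 5 i \sqrt{138}$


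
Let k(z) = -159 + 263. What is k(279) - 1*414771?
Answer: -414667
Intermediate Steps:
k(z) = 104
k(279) - 1*414771 = 104 - 1*414771 = 104 - 414771 = -414667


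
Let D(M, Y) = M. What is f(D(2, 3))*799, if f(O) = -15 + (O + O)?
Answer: -8789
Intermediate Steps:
f(O) = -15 + 2*O
f(D(2, 3))*799 = (-15 + 2*2)*799 = (-15 + 4)*799 = -11*799 = -8789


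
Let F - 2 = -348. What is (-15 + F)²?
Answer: 130321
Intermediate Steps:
F = -346 (F = 2 - 348 = -346)
(-15 + F)² = (-15 - 346)² = (-361)² = 130321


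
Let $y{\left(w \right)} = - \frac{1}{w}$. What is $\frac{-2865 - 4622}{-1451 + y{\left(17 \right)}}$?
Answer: $\frac{127279}{24668} \approx 5.1597$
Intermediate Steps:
$\frac{-2865 - 4622}{-1451 + y{\left(17 \right)}} = \frac{-2865 - 4622}{-1451 - \frac{1}{17}} = - \frac{7487}{-1451 - \frac{1}{17}} = - \frac{7487}{- \frac{24668}{17}} = \left(-7487\right) \left(- \frac{17}{24668}\right) = \frac{127279}{24668}$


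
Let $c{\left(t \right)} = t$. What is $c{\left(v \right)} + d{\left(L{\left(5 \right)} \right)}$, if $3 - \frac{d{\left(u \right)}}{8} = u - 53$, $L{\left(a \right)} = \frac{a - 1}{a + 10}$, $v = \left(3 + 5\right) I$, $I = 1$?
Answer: $\frac{6808}{15} \approx 453.87$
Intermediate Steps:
$v = 8$ ($v = \left(3 + 5\right) 1 = 8 \cdot 1 = 8$)
$L{\left(a \right)} = \frac{-1 + a}{10 + a}$
$d{\left(u \right)} = 448 - 8 u$ ($d{\left(u \right)} = 24 - 8 \left(u - 53\right) = 24 - 8 \left(-53 + u\right) = 24 - \left(-424 + 8 u\right) = 448 - 8 u$)
$c{\left(v \right)} + d{\left(L{\left(5 \right)} \right)} = 8 + \left(448 - 8 \frac{-1 + 5}{10 + 5}\right) = 8 + \left(448 - 8 \cdot \frac{1}{15} \cdot 4\right) = 8 + \left(448 - \frac{32}{15}\right) = 8 + \frac{6688}{15} = \frac{6808}{15}$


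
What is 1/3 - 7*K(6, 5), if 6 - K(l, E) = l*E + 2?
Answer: 547/3 ≈ 182.33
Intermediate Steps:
K(l, E) = 4 - E*l (K(l, E) = 6 - (l*E + 2) = 6 - (E*l + 2) = 6 - (2 + E*l) = 6 + (-2 - E*l) = 4 - E*l)
1/3 - 7*K(6, 5) = 1/3 - 7*(4 - 1*5*6) = ⅓ - 7*(4 - 30) = ⅓ - 7*(-26) = ⅓ + 182 = 547/3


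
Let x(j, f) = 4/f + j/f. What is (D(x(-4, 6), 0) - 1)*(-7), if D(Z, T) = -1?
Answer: 14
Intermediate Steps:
(D(x(-4, 6), 0) - 1)*(-7) = (-1 - 1)*(-7) = -2*(-7) = 14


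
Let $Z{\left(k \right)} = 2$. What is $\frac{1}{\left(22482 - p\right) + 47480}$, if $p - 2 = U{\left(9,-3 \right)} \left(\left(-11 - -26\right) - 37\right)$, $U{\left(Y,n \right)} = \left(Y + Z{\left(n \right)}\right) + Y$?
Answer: $\frac{1}{70400} \approx 1.4205 \cdot 10^{-5}$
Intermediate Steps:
$U{\left(Y,n \right)} = 2 + 2 Y$ ($U{\left(Y,n \right)} = \left(Y + 2\right) + Y = \left(2 + Y\right) + Y = 2 + 2 Y$)
$p = -438$ ($p = 2 + \left(2 + 2 \cdot 9\right) \left(\left(-11 - -26\right) - 37\right) = 2 + \left(2 + 18\right) \left(\left(-11 + 26\right) - 37\right) = 2 + 20 \left(15 - 37\right) = 2 + 20 \left(-22\right) = 2 - 440 = -438$)
$\frac{1}{\left(22482 - p\right) + 47480} = \frac{1}{\left(22482 - -438\right) + 47480} = \frac{1}{\left(22482 + 438\right) + 47480} = \frac{1}{22920 + 47480} = \frac{1}{70400}$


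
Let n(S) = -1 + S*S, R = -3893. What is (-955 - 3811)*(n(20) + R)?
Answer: 16652404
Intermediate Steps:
n(S) = -1 + S**2
(-955 - 3811)*(n(20) + R) = (-955 - 3811)*((-1 + 20**2) - 3893) = -4766*((-1 + 400) - 3893) = -4766*(399 - 3893) = -4766*(-3494) = 16652404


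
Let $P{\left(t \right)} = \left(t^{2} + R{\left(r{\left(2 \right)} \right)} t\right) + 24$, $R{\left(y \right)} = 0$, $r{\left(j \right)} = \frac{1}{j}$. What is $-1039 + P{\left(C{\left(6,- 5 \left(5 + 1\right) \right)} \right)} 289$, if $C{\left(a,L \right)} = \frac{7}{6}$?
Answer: $\frac{226453}{36} \approx 6290.4$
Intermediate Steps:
$C{\left(a,L \right)} = \frac{7}{6}$ ($C{\left(a,L \right)} = 7 \cdot \frac{1}{6} = \frac{7}{6}$)
$P{\left(t \right)} = 24 + t^{2}$ ($P{\left(t \right)} = \left(t^{2} + 0 t\right) + 24 = \left(t^{2} + 0\right) + 24 = t^{2} + 24 = 24 + t^{2}$)
$-1039 + P{\left(C{\left(6,- 5 \left(5 + 1\right) \right)} \right)} 289 = -1039 + \left(24 + \left(\frac{7}{6}\right)^{2}\right) 289 = -1039 + \left(24 + \frac{49}{36}\right) 289 = -1039 + \frac{913}{36} \cdot 289 = -1039 + \frac{263857}{36} = \frac{226453}{36}$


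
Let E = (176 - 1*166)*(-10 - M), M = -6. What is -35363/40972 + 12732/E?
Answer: -65383753/204860 ≈ -319.16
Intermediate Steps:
E = -40 (E = (176 - 1*166)*(-10 - 1*(-6)) = (176 - 166)*(-10 + 6) = 10*(-4) = -40)
-35363/40972 + 12732/E = -35363/40972 + 12732/(-40) = -35363*1/40972 + 12732*(-1/40) = -35363/40972 - 3183/10 = -65383753/204860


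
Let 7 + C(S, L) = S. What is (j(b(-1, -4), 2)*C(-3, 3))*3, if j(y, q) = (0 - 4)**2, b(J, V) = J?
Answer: -480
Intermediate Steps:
C(S, L) = -7 + S
j(y, q) = 16 (j(y, q) = (-4)**2 = 16)
(j(b(-1, -4), 2)*C(-3, 3))*3 = (16*(-7 - 3))*3 = (16*(-10))*3 = -160*3 = -480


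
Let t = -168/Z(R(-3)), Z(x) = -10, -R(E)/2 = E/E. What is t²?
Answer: 7056/25 ≈ 282.24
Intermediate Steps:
R(E) = -2 (R(E) = -2*E/E = -2*1 = -2)
t = 84/5 (t = -168/(-10) = -168*(-⅒) = 84/5 ≈ 16.800)
t² = (84/5)² = 7056/25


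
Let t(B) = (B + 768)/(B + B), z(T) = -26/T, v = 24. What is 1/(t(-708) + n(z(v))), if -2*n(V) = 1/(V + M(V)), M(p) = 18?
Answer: -23954/1723 ≈ -13.902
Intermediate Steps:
t(B) = (768 + B)/(2*B) (t(B) = (768 + B)/((2*B)) = (768 + B)*(1/(2*B)) = (768 + B)/(2*B))
n(V) = -1/(2*(18 + V)) (n(V) = -1/(2*(V + 18)) = -1/(2*(18 + V)))
1/(t(-708) + n(z(v))) = 1/((1/2)*(768 - 708)/(-708) - 1/(36 + 2*(-26/24))) = 1/((1/2)*(-1/708)*60 - 1/(36 + 2*(-26*1/24))) = 1/(-5/118 - 1/(36 + 2*(-13/12))) = 1/(-5/118 - 1/(36 - 13/6)) = 1/(-5/118 - 1/203/6) = 1/(-5/118 - 1*6/203) = 1/(-5/118 - 6/203) = 1/(-1723/23954) = -23954/1723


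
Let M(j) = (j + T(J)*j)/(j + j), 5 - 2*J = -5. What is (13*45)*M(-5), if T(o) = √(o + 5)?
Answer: 585/2 + 585*√10/2 ≈ 1217.5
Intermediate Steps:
J = 5 (J = 5/2 - ½*(-5) = 5/2 + 5/2 = 5)
T(o) = √(5 + o)
M(j) = (j + j*√10)/(2*j) (M(j) = (j + √(5 + 5)*j)/(j + j) = (j + √10*j)/((2*j)) = (j + j*√10)*(1/(2*j)) = (j + j*√10)/(2*j))
(13*45)*M(-5) = (13*45)*(½ + √10/2) = 585*(½ + √10/2) = 585/2 + 585*√10/2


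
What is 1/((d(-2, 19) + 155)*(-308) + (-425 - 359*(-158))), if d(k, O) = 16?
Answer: 1/3629 ≈ 0.00027556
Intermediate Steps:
1/((d(-2, 19) + 155)*(-308) + (-425 - 359*(-158))) = 1/((16 + 155)*(-308) + (-425 - 359*(-158))) = 1/(171*(-308) + (-425 + 56722)) = 1/(-52668 + 56297) = 1/3629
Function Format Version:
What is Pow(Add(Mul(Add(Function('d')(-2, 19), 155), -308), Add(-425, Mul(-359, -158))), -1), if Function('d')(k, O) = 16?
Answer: Rational(1, 3629) ≈ 0.00027556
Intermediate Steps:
Pow(Add(Mul(Add(Function('d')(-2, 19), 155), -308), Add(-425, Mul(-359, -158))), -1) = Pow(Add(Mul(Add(16, 155), -308), Add(-425, Mul(-359, -158))), -1) = Pow(Add(Mul(171, -308), Add(-425, 56722)), -1) = Pow(Add(-52668, 56297), -1) = Pow(3629, -1) = Rational(1, 3629)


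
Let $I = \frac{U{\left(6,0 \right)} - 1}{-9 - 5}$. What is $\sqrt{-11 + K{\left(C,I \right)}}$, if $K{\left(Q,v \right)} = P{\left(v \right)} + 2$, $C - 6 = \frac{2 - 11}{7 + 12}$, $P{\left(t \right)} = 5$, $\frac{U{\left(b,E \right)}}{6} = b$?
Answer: $2 i \approx 2.0 i$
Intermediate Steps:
$U{\left(b,E \right)} = 6 b$
$C = \frac{105}{19}$ ($C = 6 + \frac{2 - 11}{7 + 12} = 6 - \frac{9}{19} = \frac{105}{19} \approx 5.5263$)
$I = - \frac{5}{2}$ ($I = \frac{6 \cdot 6 - 1}{-9 - 5} = \frac{36 - 1}{-14} = 35 \left(- \frac{1}{14}\right) = - \frac{5}{2} \approx -2.5$)
$K{\left(Q,v \right)} = 7$ ($K{\left(Q,v \right)} = 5 + 2 = 7$)
$\sqrt{-11 + K{\left(C,I \right)}} = \sqrt{-11 + 7} = \sqrt{-4} = 2 i$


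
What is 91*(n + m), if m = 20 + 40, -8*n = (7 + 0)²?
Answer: 39221/8 ≈ 4902.6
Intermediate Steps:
n = -49/8 (n = -(7 + 0)²/8 = -⅛*7² = -⅛*49 = -49/8 ≈ -6.1250)
m = 60
91*(n + m) = 91*(-49/8 + 60) = 91*(431/8) = 39221/8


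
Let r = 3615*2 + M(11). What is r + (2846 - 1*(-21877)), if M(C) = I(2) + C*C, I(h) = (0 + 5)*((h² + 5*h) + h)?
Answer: 32154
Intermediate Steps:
I(h) = 5*h² + 30*h (I(h) = 5*(h² + 6*h) = 5*h² + 30*h)
M(C) = 80 + C² (M(C) = 5*2*(6 + 2) + C*C = 5*2*8 + C² = 80 + C²)
r = 7431 (r = 3615*2 + (80 + 11²) = 7230 + (80 + 121) = 7230 + 201 = 7431)
r + (2846 - 1*(-21877)) = 7431 + (2846 - 1*(-21877)) = 7431 + (2846 + 21877) = 7431 + 24723 = 32154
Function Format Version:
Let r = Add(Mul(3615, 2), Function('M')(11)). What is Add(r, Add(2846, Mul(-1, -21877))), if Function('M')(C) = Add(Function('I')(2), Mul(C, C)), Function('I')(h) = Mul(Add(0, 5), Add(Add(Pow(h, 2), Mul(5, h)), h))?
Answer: 32154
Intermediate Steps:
Function('I')(h) = Add(Mul(5, Pow(h, 2)), Mul(30, h)) (Function('I')(h) = Mul(5, Add(Pow(h, 2), Mul(6, h))) = Add(Mul(5, Pow(h, 2)), Mul(30, h)))
Function('M')(C) = Add(80, Pow(C, 2)) (Function('M')(C) = Add(Mul(5, 2, Add(6, 2)), Mul(C, C)) = Add(Mul(5, 2, 8), Pow(C, 2)) = Add(80, Pow(C, 2)))
r = 7431 (r = Add(Mul(3615, 2), Add(80, Pow(11, 2))) = Add(7230, Add(80, 121)) = Add(7230, 201) = 7431)
Add(r, Add(2846, Mul(-1, -21877))) = Add(7431, Add(2846, Mul(-1, -21877))) = Add(7431, Add(2846, 21877)) = Add(7431, 24723) = 32154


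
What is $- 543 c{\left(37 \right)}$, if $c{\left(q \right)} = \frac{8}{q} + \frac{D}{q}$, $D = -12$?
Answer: $\frac{2172}{37} \approx 58.703$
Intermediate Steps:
$c{\left(q \right)} = - \frac{4}{q}$ ($c{\left(q \right)} = \frac{8}{q} - \frac{12}{q} = - \frac{4}{q}$)
$- 543 c{\left(37 \right)} = - 543 \left(- \frac{4}{37}\right) = - 543 \left(\left(-4\right) \frac{1}{37}\right) = \left(-543\right) \left(- \frac{4}{37}\right) = \frac{2172}{37}$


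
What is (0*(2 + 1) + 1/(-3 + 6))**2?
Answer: 1/9 ≈ 0.11111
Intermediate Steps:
(0*(2 + 1) + 1/(-3 + 6))**2 = (0*3 + 1/3)**2 = (0 + 1/3)**2 = (1/3)**2 = 1/9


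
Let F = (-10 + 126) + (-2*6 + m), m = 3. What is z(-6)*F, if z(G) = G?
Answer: -642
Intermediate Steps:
F = 107 (F = (-10 + 126) + (-2*6 + 3) = 116 + (-12 + 3) = 116 - 9 = 107)
z(-6)*F = -6*107 = -642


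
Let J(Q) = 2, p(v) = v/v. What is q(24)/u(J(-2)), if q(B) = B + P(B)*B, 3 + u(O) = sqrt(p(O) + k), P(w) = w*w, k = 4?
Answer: -10386 - 3462*sqrt(5) ≈ -18127.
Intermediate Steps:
P(w) = w**2
p(v) = 1
u(O) = -3 + sqrt(5) (u(O) = -3 + sqrt(1 + 4) = -3 + sqrt(5))
q(B) = B + B**3 (q(B) = B + B**2*B = B + B**3)
q(24)/u(J(-2)) = (24 + 24**3)/(-3 + sqrt(5)) = (24 + 13824)/(-3 + sqrt(5)) = 13848/(-3 + sqrt(5))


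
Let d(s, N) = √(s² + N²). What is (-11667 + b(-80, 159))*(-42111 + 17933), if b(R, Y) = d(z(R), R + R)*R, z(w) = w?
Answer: 282084726 + 154739200*√5 ≈ 6.2809e+8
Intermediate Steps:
d(s, N) = √(N² + s²)
b(R, Y) = R*√5*√(R²) (b(R, Y) = √((R + R)² + R²)*R = √((2*R)² + R²)*R = √(4*R² + R²)*R = √(5*R²)*R = (√5*√(R²))*R = R*√5*√(R²))
(-11667 + b(-80, 159))*(-42111 + 17933) = (-11667 - 80*√5*√((-80)²))*(-42111 + 17933) = (-11667 - 80*√5*√6400)*(-24178) = (-11667 - 80*√5*80)*(-24178) = (-11667 - 6400*√5)*(-24178) = 282084726 + 154739200*√5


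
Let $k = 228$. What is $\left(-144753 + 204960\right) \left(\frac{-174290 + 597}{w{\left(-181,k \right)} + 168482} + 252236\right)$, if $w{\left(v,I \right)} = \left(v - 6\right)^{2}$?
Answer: $\frac{1029890761859267}{67817} \approx 1.5186 \cdot 10^{10}$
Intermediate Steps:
$w{\left(v,I \right)} = \left(-6 + v\right)^{2}$
$\left(-144753 + 204960\right) \left(\frac{-174290 + 597}{w{\left(-181,k \right)} + 168482} + 252236\right) = \left(-144753 + 204960\right) \left(\frac{-174290 + 597}{\left(-6 - 181\right)^{2} + 168482} + 252236\right) = 60207 \left(- \frac{173693}{\left(-187\right)^{2} + 168482} + 252236\right) = 60207 \left(- \frac{173693}{34969 + 168482} + 252236\right) = 60207 \left(- \frac{173693}{203451} + 252236\right) = 60207 \cdot \frac{51317492743}{203451} = \frac{1029890761859267}{67817}$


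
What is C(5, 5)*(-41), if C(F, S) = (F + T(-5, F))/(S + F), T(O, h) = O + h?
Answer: -41/2 ≈ -20.500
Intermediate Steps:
C(F, S) = (-5 + 2*F)/(F + S) (C(F, S) = (F + (-5 + F))/(S + F) = (-5 + 2*F)/(F + S))
C(5, 5)*(-41) = ((-5 + 2*5)/(5 + 5))*(-41) = ((-5 + 10)/10)*(-41) = ((⅒)*5)*(-41) = (½)*(-41) = -41/2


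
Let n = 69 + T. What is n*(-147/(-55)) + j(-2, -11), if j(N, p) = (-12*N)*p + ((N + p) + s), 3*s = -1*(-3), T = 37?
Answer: 402/55 ≈ 7.3091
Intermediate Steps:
n = 106 (n = 69 + 37 = 106)
s = 1 (s = (-1*(-3))/3 = (⅓)*3 = 1)
j(N, p) = 1 + N + p - 12*N*p (j(N, p) = (-12*N)*p + ((N + p) + 1) = -12*N*p + (1 + N + p) = 1 + N + p - 12*N*p)
n*(-147/(-55)) + j(-2, -11) = 106*(-147/(-55)) + (1 - 2 - 11 - 12*(-2)*(-11)) = 106*(-147*(-1/55)) + (1 - 2 - 11 - 264) = 106*(147/55) - 276 = 15582/55 - 276 = 402/55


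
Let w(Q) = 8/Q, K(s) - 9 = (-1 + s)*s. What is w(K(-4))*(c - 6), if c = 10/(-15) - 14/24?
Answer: -2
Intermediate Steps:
c = -5/4 (c = 10*(-1/15) - 14*1/24 = -⅔ - 7/12 = -5/4 ≈ -1.2500)
K(s) = 9 + s*(-1 + s) (K(s) = 9 + (-1 + s)*s = 9 + s*(-1 + s))
w(K(-4))*(c - 6) = (8/(9 + (-4)² - 1*(-4)))*(-5/4 - 6) = (8/(9 + 16 + 4))*(-29/4) = (8/29)*(-29/4) = -2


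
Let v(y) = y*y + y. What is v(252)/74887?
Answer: 63756/74887 ≈ 0.85136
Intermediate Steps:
v(y) = y + y**2 (v(y) = y**2 + y = y + y**2)
v(252)/74887 = (252*(1 + 252))/74887 = (252*253)*(1/74887) = 63756*(1/74887) = 63756/74887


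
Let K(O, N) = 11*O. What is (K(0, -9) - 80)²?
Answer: 6400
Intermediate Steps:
(K(0, -9) - 80)² = (11*0 - 80)² = (0 - 80)² = (-80)² = 6400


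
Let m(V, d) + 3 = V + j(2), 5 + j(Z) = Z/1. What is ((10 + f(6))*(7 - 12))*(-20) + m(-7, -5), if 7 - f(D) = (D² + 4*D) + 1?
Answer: -4413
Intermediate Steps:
f(D) = 6 - D² - 4*D (f(D) = 7 - ((D² + 4*D) + 1) = 7 - (1 + D² + 4*D) = 7 + (-1 - D² - 4*D) = 6 - D² - 4*D)
j(Z) = -5 + Z (j(Z) = -5 + Z/1 = -5 + Z*1 = -5 + Z)
m(V, d) = -6 + V (m(V, d) = -3 + (V + (-5 + 2)) = -3 + (V - 3) = -3 + (-3 + V) = -6 + V)
((10 + f(6))*(7 - 12))*(-20) + m(-7, -5) = ((10 + (6 - 1*6² - 4*6))*(7 - 12))*(-20) + (-6 - 7) = ((10 + (6 - 1*36 - 24))*(-5))*(-20) - 13 = ((10 + (6 - 36 - 24))*(-5))*(-20) - 13 = ((10 - 54)*(-5))*(-20) - 13 = -44*(-5)*(-20) - 13 = 220*(-20) - 13 = -4400 - 13 = -4413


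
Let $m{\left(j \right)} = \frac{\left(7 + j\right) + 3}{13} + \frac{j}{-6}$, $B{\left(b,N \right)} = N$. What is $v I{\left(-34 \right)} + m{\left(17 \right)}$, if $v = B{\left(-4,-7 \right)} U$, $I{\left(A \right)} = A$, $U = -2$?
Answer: $- \frac{37187}{78} \approx -476.76$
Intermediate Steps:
$m{\left(j \right)} = \frac{10}{13} - \frac{7 j}{78}$ ($m{\left(j \right)} = \left(10 + j\right) \frac{1}{13} + j \left(- \frac{1}{6}\right) = \left(\frac{10}{13} + \frac{j}{13}\right) - \frac{j}{6} = \frac{10}{13} - \frac{7 j}{78}$)
$v = 14$ ($v = \left(-7\right) \left(-2\right) = 14$)
$v I{\left(-34 \right)} + m{\left(17 \right)} = 14 \left(-34\right) + \left(\frac{10}{13} - \frac{119}{78}\right) = -476 + \left(\frac{10}{13} - \frac{119}{78}\right) = -476 - \frac{59}{78} = - \frac{37187}{78}$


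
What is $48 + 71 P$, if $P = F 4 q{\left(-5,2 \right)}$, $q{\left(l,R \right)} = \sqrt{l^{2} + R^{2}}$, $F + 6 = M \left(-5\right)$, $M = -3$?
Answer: $48 + 2556 \sqrt{29} \approx 13812.0$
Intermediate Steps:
$F = 9$ ($F = -6 - -15 = -6 + 15 = 9$)
$q{\left(l,R \right)} = \sqrt{R^{2} + l^{2}}$
$P = 36 \sqrt{29}$ ($P = 9 \cdot 4 \sqrt{2^{2} + \left(-5\right)^{2}} = 36 \sqrt{4 + 25} = 36 \sqrt{29} \approx 193.87$)
$48 + 71 P = 48 + 71 \cdot 36 \sqrt{29} = 48 + 2556 \sqrt{29}$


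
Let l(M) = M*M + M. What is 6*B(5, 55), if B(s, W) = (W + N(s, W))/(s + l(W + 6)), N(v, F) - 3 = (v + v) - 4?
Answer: 384/3787 ≈ 0.10140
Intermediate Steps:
N(v, F) = -1 + 2*v (N(v, F) = 3 + ((v + v) - 4) = 3 + (2*v - 4) = 3 + (-4 + 2*v) = -1 + 2*v)
l(M) = M + M² (l(M) = M² + M = M + M²)
B(s, W) = (-1 + W + 2*s)/(s + (6 + W)*(7 + W)) (B(s, W) = (W + (-1 + 2*s))/(s + (W + 6)*(1 + (W + 6))) = (-1 + W + 2*s)/(s + (6 + W)*(1 + (6 + W))) = (-1 + W + 2*s)/(s + (6 + W)*(7 + W)))
6*B(5, 55) = 6*((-1 + 55 + 2*5)/(5 + (6 + 55)*(7 + 55))) = 6*((-1 + 55 + 10)/(5 + 61*62)) = 6*(64/(5 + 3782)) = 6*(64/3787) = 384/3787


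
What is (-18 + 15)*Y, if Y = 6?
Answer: -18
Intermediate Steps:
(-18 + 15)*Y = (-18 + 15)*6 = -3*6 = -18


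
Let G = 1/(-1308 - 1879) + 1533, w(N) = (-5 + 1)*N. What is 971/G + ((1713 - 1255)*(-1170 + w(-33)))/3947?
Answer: -2310452765261/19283739490 ≈ -119.81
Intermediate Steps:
w(N) = -4*N
G = 4885670/3187 (G = 1/(-3187) + 1533 = -1/3187 + 1533 = 4885670/3187 ≈ 1533.0)
971/G + ((1713 - 1255)*(-1170 + w(-33)))/3947 = 971/(4885670/3187) + ((1713 - 1255)*(-1170 - 4*(-33)))/3947 = 971*(3187/4885670) + (458*(-1170 + 132))*(1/3947) = 3094577/4885670 + (458*(-1038))*(1/3947) = 3094577/4885670 - 475404*1/3947 = 3094577/4885670 - 475404/3947 = -2310452765261/19283739490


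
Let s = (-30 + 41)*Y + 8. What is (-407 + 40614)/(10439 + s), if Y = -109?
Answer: 40207/9248 ≈ 4.3476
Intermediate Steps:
s = -1191 (s = (-30 + 41)*(-109) + 8 = 11*(-109) + 8 = -1199 + 8 = -1191)
(-407 + 40614)/(10439 + s) = (-407 + 40614)/(10439 - 1191) = 40207/9248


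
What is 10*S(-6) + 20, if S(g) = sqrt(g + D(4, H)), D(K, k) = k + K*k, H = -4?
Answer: 20 + 10*I*sqrt(26) ≈ 20.0 + 50.99*I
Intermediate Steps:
S(g) = sqrt(-20 + g) (S(g) = sqrt(g - 4*(1 + 4)) = sqrt(g - 4*5) = sqrt(g - 20) = sqrt(-20 + g))
10*S(-6) + 20 = 10*sqrt(-20 - 6) + 20 = 10*sqrt(-26) + 20 = 10*(I*sqrt(26)) + 20 = 10*I*sqrt(26) + 20 = 20 + 10*I*sqrt(26)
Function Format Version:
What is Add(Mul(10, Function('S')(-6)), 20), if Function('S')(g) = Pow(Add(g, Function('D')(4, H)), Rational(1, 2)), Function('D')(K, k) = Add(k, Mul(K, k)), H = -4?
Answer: Add(20, Mul(10, I, Pow(26, Rational(1, 2)))) ≈ Add(20.000, Mul(50.990, I))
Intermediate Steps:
Function('S')(g) = Pow(Add(-20, g), Rational(1, 2)) (Function('S')(g) = Pow(Add(g, Mul(-4, Add(1, 4))), Rational(1, 2)) = Pow(Add(g, Mul(-4, 5)), Rational(1, 2)) = Pow(Add(g, -20), Rational(1, 2)) = Pow(Add(-20, g), Rational(1, 2)))
Add(Mul(10, Function('S')(-6)), 20) = Add(Mul(10, Pow(Add(-20, -6), Rational(1, 2))), 20) = Add(Mul(10, Pow(-26, Rational(1, 2))), 20) = Add(Mul(10, Mul(I, Pow(26, Rational(1, 2)))), 20) = Add(Mul(10, I, Pow(26, Rational(1, 2))), 20) = Add(20, Mul(10, I, Pow(26, Rational(1, 2))))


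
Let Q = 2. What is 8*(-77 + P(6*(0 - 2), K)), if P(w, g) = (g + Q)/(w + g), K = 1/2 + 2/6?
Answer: -41408/67 ≈ -618.03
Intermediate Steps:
K = ⅚ (K = 1*(½) + 2*(⅙) = ½ + ⅓ = ⅚ ≈ 0.83333)
P(w, g) = (2 + g)/(g + w) (P(w, g) = (g + 2)/(w + g) = (2 + g)/(g + w))
8*(-77 + P(6*(0 - 2), K)) = 8*(-77 + (2 + ⅚)/(⅚ + 6*(0 - 2))) = 8*(-77 + (17/6)/(⅚ + 6*(-2))) = 8*(-77 + (17/6)/(⅚ - 12)) = 8*(-77 + (17/6)/(-67/6)) = 8*(-77 - 6/67*17/6) = 8*(-77 - 17/67) = 8*(-5176/67) = -41408/67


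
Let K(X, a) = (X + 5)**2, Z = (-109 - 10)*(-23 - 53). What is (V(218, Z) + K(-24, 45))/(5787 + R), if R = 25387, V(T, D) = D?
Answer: 855/2834 ≈ 0.30169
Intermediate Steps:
Z = 9044 (Z = -119*(-76) = 9044)
K(X, a) = (5 + X)**2
(V(218, Z) + K(-24, 45))/(5787 + R) = (9044 + (5 - 24)**2)/(5787 + 25387) = (9044 + (-19)**2)/31174 = (9044 + 361)*(1/31174) = 9405*(1/31174) = 855/2834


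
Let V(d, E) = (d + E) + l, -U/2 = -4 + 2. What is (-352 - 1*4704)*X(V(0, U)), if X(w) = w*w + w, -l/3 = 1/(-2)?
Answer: -180752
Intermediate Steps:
l = 3/2 (l = -3/(-2) = -3*(-½) = 3/2 ≈ 1.5000)
U = 4 (U = -2*(-4 + 2) = -2*(-2) = 4)
V(d, E) = 3/2 + E + d (V(d, E) = (d + E) + 3/2 = (E + d) + 3/2 = 3/2 + E + d)
X(w) = w + w² (X(w) = w² + w = w + w²)
(-352 - 1*4704)*X(V(0, U)) = (-352 - 1*4704)*((3/2 + 4 + 0)*(1 + (3/2 + 4 + 0))) = (-352 - 4704)*(11*(1 + 11/2)/2) = -27808*13/2 = -5056*143/4 = -180752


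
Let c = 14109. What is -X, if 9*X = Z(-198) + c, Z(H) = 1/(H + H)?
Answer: -5587163/3564 ≈ -1567.7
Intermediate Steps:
Z(H) = 1/(2*H)
X = 5587163/3564 (X = ((½)/(-198) + 14109)/9 = ((½)*(-1/198) + 14109)/9 = (-1/396 + 14109)/9 = (⅑)*(5587163/396) = 5587163/3564 ≈ 1567.7)
-X = -1*5587163/3564 = -5587163/3564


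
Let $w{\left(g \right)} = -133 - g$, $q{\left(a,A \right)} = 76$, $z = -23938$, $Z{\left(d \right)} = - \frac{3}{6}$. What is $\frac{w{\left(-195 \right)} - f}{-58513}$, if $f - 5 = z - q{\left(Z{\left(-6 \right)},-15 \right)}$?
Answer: $- \frac{24071}{58513} \approx -0.41138$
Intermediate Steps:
$Z{\left(d \right)} = - \frac{1}{2}$ ($Z{\left(d \right)} = \left(-3\right) \frac{1}{6} = - \frac{1}{2}$)
$f = -24009$ ($f = 5 - 24014 = -24009$)
$\frac{w{\left(-195 \right)} - f}{-58513} = \frac{\left(-133 - -195\right) - -24009}{-58513} = \left(\left(-133 + 195\right) + 24009\right) \left(- \frac{1}{58513}\right) = \left(62 + 24009\right) \left(- \frac{1}{58513}\right) = 24071 \left(- \frac{1}{58513}\right) = - \frac{24071}{58513}$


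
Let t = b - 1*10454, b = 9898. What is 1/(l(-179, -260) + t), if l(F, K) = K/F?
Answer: -179/99264 ≈ -0.0018033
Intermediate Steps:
t = -556 (t = 9898 - 1*10454 = 9898 - 10454 = -556)
1/(l(-179, -260) + t) = 1/(-260/(-179) - 556) = 1/(-260*(-1/179) - 556) = 1/(260/179 - 556) = 1/(-99264/179) = -179/99264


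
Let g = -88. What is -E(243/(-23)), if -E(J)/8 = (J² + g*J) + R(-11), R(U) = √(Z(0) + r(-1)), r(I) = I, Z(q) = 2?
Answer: 4411280/529 ≈ 8338.9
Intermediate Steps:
R(U) = 1 (R(U) = √(2 - 1) = √1 = 1)
E(J) = -8 - 8*J² + 704*J (E(J) = -8*((J² - 88*J) + 1) = -8*(1 + J² - 88*J) = -8 - 8*J² + 704*J)
-E(243/(-23)) = -(-8 - 8*(243/(-23))² + 704*(243/(-23))) = -(-8 - 8*(243*(-1/23))² + 704*(243*(-1/23))) = -(-8 - 8*(-243/23)² + 704*(-243/23)) = -(-8 - 8*59049/529 - 171072/23) = -(-8 - 472392/529 - 171072/23) = -1*(-4411280/529) = 4411280/529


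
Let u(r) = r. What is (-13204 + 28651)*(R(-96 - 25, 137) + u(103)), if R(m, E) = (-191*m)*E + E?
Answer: 48912106809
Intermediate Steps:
R(m, E) = E - 191*E*m (R(m, E) = -191*E*m + E = E - 191*E*m)
(-13204 + 28651)*(R(-96 - 25, 137) + u(103)) = (-13204 + 28651)*(137*(1 - 191*(-96 - 25)) + 103) = 15447*(137*(1 - 191*(-121)) + 103) = 15447*(137*(1 + 23111) + 103) = 15447*(137*23112 + 103) = 15447*(3166344 + 103) = 15447*3166447 = 48912106809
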